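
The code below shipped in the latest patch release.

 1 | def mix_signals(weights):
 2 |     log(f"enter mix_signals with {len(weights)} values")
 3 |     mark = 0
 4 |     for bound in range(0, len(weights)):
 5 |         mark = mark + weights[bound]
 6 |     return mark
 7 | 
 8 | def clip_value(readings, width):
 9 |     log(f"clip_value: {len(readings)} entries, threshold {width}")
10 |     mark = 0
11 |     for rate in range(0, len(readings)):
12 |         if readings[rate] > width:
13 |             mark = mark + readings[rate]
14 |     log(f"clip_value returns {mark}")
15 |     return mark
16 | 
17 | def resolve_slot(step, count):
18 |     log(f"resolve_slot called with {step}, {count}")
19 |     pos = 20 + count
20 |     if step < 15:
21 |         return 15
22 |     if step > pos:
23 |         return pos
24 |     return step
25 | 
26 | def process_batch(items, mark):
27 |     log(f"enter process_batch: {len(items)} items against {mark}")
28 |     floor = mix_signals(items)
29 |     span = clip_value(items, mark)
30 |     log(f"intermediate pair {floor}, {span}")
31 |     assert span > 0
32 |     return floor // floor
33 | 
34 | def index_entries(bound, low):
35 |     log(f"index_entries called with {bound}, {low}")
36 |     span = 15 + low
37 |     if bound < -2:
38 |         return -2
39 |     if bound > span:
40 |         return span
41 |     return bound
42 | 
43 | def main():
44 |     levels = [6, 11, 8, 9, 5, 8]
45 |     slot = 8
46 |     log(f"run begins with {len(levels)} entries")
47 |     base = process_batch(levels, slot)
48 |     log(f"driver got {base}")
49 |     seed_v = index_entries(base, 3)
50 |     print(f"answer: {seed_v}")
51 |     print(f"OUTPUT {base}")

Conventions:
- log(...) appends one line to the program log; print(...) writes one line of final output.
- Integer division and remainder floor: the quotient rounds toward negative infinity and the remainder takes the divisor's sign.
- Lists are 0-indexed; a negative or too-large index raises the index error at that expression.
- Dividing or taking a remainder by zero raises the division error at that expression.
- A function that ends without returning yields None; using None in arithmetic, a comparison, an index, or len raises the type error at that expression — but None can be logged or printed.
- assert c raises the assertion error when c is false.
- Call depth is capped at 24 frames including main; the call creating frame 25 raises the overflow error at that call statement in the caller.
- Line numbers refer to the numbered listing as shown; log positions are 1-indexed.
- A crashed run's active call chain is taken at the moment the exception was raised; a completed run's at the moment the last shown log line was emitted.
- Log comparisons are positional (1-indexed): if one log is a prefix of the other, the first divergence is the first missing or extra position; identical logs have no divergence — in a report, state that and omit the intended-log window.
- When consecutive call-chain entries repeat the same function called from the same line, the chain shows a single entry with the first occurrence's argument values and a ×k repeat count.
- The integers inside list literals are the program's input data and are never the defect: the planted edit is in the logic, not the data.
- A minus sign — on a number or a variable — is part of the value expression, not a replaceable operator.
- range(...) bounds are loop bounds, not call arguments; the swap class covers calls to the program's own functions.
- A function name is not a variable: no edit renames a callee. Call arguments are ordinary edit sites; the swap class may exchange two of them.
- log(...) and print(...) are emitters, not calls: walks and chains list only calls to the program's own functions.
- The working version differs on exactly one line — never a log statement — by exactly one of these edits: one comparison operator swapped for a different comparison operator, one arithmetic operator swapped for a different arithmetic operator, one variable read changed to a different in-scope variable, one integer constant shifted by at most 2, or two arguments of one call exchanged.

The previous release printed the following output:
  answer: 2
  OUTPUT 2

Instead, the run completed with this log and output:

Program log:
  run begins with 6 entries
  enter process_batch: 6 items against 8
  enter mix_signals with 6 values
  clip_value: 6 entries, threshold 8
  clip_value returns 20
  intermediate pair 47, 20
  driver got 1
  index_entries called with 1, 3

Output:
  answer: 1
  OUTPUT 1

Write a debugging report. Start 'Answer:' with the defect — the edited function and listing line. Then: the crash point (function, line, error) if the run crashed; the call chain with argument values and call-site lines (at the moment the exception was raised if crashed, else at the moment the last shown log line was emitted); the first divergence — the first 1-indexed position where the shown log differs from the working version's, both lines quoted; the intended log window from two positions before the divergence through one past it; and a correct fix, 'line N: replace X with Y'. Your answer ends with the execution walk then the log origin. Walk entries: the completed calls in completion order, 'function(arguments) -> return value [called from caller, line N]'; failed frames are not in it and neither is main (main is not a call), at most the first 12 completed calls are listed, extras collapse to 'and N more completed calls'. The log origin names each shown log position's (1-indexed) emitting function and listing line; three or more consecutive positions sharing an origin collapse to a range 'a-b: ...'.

Answer: the defect is in process_batch at line 32.
Core observation: The earliest visible damage is log position 7 — 'driver got 1' rather than the intended 'driver got 2'.
Call chain: main -> index_entries(1, 3) (called at line 49).
First divergence: position 7; shown 'driver got 1' vs intended 'driver got 2'.
Intended log window:
  5: clip_value returns 20
  6: intermediate pair 47, 20
  7: driver got 2
  8: index_entries called with 2, 3
Execution walk:
  mix_signals([6, 11, 8, 9, 5, 8]) -> 47  [called from process_batch, line 28]
  clip_value([6, 11, 8, 9, 5, 8], 8) -> 20  [called from process_batch, line 29]
  process_batch([6, 11, 8, 9, 5, 8], 8) -> 1  [called from main, line 47]
  index_entries(1, 3) -> 1  [called from main, line 49]
Log origins:
  1: from main, line 46
  2: from process_batch, line 27
  3: from mix_signals, line 2
  4: from clip_value, line 9
  5: from clip_value, line 14
  6: from process_batch, line 30
  7: from main, line 48
  8: from index_entries, line 35
A correct fix: line 32: replace `floor // floor` with `floor // span`.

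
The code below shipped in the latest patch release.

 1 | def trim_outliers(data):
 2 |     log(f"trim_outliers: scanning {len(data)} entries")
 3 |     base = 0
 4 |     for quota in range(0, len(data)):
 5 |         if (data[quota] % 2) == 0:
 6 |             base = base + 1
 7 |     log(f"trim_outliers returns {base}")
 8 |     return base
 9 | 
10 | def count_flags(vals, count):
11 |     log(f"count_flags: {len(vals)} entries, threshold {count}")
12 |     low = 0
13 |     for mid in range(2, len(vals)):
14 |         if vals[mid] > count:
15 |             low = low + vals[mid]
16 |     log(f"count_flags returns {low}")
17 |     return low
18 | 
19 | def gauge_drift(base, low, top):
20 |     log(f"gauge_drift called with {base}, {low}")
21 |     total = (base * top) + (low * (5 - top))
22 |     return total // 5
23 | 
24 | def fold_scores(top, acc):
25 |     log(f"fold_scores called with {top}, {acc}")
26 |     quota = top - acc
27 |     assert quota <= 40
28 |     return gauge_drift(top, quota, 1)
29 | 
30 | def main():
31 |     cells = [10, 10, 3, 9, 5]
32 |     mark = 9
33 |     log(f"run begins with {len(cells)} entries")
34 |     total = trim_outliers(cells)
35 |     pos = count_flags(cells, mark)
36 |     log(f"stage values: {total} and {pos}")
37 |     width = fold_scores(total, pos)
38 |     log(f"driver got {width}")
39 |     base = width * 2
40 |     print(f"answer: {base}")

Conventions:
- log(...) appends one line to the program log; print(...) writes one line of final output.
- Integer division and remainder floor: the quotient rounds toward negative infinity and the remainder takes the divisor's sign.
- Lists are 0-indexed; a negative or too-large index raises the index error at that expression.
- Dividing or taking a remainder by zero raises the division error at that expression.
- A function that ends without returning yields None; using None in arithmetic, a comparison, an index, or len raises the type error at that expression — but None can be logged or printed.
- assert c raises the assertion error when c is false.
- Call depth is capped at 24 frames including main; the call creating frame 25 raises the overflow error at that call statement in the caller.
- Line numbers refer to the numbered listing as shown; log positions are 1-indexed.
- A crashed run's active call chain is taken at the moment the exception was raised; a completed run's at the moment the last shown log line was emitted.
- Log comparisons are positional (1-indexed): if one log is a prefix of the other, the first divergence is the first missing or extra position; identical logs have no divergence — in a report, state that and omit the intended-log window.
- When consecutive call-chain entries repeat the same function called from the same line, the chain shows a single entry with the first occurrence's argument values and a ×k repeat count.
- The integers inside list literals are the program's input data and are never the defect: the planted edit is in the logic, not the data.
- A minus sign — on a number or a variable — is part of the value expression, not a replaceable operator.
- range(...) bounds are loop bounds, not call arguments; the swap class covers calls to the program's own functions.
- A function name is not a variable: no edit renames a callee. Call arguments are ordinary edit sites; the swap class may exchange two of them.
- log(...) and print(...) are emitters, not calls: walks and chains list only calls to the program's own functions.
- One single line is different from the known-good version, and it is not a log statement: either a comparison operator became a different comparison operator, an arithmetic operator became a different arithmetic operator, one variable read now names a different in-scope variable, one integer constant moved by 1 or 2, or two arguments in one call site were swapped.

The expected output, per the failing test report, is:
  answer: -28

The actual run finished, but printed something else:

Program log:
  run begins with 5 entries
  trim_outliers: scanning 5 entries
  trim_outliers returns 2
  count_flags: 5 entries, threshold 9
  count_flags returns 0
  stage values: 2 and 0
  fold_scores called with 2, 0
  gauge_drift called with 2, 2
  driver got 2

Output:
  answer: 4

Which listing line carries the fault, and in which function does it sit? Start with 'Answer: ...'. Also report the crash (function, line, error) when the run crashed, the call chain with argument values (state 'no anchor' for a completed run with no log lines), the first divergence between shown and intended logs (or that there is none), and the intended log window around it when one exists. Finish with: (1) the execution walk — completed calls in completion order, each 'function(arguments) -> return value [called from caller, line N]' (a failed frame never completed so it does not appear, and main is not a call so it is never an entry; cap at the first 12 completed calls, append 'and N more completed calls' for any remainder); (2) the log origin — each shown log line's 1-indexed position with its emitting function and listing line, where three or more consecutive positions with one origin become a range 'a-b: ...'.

Answer: the defect is in count_flags at line 13.
Core observation: The log first diverges at position 5: the faulty run prints 'count_flags returns 0' where the working version prints 'count_flags returns 20'.
Call chain: main.
First divergence: position 5; shown 'count_flags returns 0' vs intended 'count_flags returns 20'.
Intended log window:
  3: trim_outliers returns 2
  4: count_flags: 5 entries, threshold 9
  5: count_flags returns 20
  6: stage values: 2 and 20
Execution walk:
  trim_outliers([10, 10, 3, 9, 5]) -> 2  [called from main, line 34]
  count_flags([10, 10, 3, 9, 5], 9) -> 0  [called from main, line 35]
  gauge_drift(2, 2, 1) -> 2  [called from fold_scores, line 28]
  fold_scores(2, 0) -> 2  [called from main, line 37]
Origin of each log line:
  1: emitted by main (line 33)
  2: emitted by trim_outliers (line 2)
  3: emitted by trim_outliers (line 7)
  4: emitted by count_flags (line 11)
  5: emitted by count_flags (line 16)
  6: emitted by main (line 36)
  7: emitted by fold_scores (line 25)
  8: emitted by gauge_drift (line 20)
  9: emitted by main (line 38)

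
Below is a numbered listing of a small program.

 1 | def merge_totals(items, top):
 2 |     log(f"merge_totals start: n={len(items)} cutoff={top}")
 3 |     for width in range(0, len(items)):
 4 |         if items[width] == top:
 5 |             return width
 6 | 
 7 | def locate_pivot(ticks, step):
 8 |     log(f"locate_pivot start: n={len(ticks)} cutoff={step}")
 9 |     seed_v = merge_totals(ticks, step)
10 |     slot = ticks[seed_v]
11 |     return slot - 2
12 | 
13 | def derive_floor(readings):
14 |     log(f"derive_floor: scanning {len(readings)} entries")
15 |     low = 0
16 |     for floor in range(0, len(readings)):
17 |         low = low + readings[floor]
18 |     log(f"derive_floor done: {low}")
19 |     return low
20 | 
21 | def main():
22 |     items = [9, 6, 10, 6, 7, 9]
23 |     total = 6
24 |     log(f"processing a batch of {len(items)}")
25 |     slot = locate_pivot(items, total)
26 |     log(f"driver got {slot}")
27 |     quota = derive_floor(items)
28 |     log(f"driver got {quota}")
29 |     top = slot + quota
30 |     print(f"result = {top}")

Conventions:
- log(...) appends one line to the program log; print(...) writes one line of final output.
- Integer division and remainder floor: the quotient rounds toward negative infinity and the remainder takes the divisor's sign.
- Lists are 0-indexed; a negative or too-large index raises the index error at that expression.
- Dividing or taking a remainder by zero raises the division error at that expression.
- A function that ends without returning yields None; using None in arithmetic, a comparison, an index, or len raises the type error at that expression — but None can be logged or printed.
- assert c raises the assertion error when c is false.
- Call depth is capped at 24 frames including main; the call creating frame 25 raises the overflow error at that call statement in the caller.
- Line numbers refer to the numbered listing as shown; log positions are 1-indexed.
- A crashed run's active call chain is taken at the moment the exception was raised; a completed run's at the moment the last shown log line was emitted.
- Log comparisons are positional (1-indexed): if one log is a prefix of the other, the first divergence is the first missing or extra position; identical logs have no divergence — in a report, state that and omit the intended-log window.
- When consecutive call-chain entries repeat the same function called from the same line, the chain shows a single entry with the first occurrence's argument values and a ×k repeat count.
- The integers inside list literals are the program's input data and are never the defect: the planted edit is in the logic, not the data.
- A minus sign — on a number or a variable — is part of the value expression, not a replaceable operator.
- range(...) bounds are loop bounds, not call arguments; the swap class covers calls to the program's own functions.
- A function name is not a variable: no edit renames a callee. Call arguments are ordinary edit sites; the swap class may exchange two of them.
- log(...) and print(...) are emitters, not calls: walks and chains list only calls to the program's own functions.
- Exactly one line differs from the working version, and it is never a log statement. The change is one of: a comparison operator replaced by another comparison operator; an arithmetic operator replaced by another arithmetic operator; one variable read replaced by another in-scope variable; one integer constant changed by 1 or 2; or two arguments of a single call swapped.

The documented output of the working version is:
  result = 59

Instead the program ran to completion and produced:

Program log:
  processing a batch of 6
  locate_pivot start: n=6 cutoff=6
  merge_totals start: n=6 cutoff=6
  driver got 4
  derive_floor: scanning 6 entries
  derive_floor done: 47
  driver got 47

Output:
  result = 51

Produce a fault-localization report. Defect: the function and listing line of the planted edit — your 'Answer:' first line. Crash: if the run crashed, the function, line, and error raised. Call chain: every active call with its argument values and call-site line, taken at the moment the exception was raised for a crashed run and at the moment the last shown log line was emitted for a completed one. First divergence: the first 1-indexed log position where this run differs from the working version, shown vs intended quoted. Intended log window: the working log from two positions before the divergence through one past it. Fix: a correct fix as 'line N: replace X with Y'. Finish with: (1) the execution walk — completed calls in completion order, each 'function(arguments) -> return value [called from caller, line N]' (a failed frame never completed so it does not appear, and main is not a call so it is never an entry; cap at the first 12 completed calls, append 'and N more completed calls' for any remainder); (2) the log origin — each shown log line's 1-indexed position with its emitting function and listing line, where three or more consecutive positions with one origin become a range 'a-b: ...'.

Answer: the defect is in locate_pivot at line 11.
Key observation: The earliest visible damage is log position 4 — 'driver got 4' rather than the intended 'driver got 12'.
Call chain: main.
First divergence: position 4 — the shown line 'driver got 4' should read 'driver got 12'.
Intended log window:
  2: locate_pivot start: n=6 cutoff=6
  3: merge_totals start: n=6 cutoff=6
  4: driver got 12
  5: derive_floor: scanning 6 entries
Execution walk:
  merge_totals([9, 6, 10, 6, 7, 9], 6) -> 1  [called from locate_pivot, line 9]
  locate_pivot([9, 6, 10, 6, 7, 9], 6) -> 4  [called from main, line 25]
  derive_floor([9, 6, 10, 6, 7, 9]) -> 47  [called from main, line 27]
Log origins:
  1 — main, line 24
  2 — locate_pivot, line 8
  3 — merge_totals, line 2
  4 — main, line 26
  5 — derive_floor, line 14
  6 — derive_floor, line 18
  7 — main, line 28
A correct fix: line 11: replace `-` with `*`.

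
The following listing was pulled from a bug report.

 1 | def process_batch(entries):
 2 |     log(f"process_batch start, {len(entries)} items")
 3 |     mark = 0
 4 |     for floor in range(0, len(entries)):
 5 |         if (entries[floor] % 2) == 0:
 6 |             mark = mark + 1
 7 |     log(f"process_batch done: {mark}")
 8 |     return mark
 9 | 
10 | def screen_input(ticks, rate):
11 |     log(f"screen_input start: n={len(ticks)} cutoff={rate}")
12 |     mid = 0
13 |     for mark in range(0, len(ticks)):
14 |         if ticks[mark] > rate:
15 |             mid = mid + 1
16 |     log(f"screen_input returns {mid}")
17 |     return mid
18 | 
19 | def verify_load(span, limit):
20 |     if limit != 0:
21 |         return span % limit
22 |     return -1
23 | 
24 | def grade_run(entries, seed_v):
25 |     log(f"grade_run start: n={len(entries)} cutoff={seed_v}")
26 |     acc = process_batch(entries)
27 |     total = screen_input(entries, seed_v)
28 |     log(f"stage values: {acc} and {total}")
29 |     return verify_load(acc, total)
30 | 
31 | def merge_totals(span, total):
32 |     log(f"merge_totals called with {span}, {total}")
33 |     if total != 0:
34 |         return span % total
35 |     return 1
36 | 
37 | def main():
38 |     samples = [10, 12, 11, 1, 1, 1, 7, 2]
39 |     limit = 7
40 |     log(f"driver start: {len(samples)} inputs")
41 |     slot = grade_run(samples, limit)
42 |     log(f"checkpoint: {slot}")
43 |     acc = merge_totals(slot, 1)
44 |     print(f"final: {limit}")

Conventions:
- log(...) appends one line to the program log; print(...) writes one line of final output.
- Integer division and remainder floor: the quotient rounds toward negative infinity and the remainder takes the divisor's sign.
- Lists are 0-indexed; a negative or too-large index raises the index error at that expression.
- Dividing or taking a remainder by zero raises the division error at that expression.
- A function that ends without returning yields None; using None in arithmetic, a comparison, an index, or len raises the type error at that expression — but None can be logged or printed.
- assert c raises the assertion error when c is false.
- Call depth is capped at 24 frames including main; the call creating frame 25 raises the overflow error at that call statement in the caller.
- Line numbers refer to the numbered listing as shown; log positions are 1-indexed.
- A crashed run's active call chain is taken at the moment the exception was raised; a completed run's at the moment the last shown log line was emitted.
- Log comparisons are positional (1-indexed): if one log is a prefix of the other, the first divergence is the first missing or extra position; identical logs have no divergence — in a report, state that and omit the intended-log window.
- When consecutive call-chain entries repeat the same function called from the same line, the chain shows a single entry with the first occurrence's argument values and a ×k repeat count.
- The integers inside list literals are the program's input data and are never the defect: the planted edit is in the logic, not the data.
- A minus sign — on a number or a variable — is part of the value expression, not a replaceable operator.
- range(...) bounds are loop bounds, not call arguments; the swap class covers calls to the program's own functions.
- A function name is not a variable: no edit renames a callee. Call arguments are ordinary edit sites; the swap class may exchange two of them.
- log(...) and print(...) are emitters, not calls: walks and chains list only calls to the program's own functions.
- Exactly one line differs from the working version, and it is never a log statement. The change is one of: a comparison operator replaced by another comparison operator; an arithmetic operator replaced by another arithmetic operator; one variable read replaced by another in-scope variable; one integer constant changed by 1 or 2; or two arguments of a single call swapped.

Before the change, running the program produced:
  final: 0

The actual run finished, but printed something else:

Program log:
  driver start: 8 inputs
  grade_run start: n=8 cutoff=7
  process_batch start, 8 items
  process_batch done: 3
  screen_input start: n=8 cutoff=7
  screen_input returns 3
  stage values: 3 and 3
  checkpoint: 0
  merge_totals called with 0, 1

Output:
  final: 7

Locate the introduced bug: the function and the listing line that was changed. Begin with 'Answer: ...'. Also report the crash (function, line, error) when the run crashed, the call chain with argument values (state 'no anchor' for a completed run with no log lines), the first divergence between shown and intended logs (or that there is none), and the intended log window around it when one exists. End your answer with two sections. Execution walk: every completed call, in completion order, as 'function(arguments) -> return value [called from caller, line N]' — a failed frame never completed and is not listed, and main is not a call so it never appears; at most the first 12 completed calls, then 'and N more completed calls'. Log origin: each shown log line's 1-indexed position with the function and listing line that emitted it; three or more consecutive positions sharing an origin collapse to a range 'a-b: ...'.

Answer: the defect is in main at line 44.
The tell: No log line changed; the fault shows up purely in the output.
Call chain: main -> merge_totals(0, 1) (called at line 43).
First divergence: none (the log streams are identical).
Execution walk:
  process_batch([10, 12, 11, 1, 1, 1, 7, 2]) -> 3  [called from grade_run, line 26]
  screen_input([10, 12, 11, 1, 1, 1, 7, 2], 7) -> 3  [called from grade_run, line 27]
  verify_load(3, 3) -> 0  [called from grade_run, line 29]
  grade_run([10, 12, 11, 1, 1, 1, 7, 2], 7) -> 0  [called from main, line 41]
  merge_totals(0, 1) -> 0  [called from main, line 43]
Log origins:
  1: emitted by main (line 40)
  2: emitted by grade_run (line 25)
  3: emitted by process_batch (line 2)
  4: emitted by process_batch (line 7)
  5: emitted by screen_input (line 11)
  6: emitted by screen_input (line 16)
  7: emitted by grade_run (line 28)
  8: emitted by main (line 42)
  9: emitted by merge_totals (line 32)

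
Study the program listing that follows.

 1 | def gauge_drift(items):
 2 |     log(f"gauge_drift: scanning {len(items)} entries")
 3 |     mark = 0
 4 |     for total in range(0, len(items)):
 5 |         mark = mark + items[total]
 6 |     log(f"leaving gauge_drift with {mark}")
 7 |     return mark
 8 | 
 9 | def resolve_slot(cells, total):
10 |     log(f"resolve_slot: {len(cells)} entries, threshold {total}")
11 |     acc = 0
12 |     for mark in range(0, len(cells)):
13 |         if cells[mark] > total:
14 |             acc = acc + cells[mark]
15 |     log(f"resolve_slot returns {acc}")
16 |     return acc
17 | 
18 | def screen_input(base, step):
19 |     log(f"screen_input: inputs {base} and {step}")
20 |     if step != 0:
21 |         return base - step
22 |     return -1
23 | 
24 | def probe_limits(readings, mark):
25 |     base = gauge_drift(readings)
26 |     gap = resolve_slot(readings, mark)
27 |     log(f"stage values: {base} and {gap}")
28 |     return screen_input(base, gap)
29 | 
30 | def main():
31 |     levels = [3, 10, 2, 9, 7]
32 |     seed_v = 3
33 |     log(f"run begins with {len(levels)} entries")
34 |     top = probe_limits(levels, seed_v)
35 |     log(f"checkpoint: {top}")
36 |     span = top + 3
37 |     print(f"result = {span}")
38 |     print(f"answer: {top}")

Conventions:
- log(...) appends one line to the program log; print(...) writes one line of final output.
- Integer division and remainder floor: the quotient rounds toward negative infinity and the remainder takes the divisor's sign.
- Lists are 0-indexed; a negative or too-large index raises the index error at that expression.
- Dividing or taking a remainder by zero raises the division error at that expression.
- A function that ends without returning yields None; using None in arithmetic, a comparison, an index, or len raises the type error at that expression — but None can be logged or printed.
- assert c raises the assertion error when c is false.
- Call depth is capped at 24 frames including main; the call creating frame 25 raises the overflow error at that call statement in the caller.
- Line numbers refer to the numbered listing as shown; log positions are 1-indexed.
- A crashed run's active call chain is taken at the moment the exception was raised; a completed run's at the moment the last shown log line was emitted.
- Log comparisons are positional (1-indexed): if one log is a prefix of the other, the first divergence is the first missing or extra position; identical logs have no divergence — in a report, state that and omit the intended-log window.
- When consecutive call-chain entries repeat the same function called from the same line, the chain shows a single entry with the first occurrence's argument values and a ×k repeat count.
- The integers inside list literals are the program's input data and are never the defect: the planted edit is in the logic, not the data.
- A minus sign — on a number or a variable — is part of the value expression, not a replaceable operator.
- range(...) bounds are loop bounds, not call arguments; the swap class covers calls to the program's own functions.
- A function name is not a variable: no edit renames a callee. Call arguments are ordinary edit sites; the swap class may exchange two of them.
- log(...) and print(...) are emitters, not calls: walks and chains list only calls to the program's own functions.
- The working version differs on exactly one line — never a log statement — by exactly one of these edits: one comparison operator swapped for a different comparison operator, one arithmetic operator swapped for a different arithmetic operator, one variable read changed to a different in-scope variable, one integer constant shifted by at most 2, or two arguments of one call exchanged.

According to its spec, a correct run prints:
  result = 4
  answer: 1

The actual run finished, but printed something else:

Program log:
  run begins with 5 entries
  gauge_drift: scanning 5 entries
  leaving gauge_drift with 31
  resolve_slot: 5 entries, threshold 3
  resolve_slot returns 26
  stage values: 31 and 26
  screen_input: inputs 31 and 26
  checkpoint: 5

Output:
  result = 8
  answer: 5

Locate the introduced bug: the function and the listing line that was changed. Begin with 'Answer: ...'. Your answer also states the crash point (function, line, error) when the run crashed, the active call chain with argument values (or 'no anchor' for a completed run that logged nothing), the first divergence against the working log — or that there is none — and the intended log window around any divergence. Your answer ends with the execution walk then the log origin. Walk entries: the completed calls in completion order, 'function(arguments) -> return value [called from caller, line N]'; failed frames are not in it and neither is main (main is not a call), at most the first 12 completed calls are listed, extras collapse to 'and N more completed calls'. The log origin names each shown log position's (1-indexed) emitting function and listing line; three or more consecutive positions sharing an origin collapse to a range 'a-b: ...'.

Answer: the defect is in screen_input at line 21.
Core observation: Position 8 is the first bad log line: 'checkpoint: 5' should read 'checkpoint: 1'.
Call chain: main.
First divergence: position 8 — shown 'checkpoint: 5', intended 'checkpoint: 1'.
Intended log window:
  6: stage values: 31 and 26
  7: screen_input: inputs 31 and 26
  8: checkpoint: 1
Execution walk:
  gauge_drift([3, 10, 2, 9, 7]) -> 31  [called from probe_limits, line 25]
  resolve_slot([3, 10, 2, 9, 7], 3) -> 26  [called from probe_limits, line 26]
  screen_input(31, 26) -> 5  [called from probe_limits, line 28]
  probe_limits([3, 10, 2, 9, 7], 3) -> 5  [called from main, line 34]
Log origins:
  1: from main, line 33
  2: from gauge_drift, line 2
  3: from gauge_drift, line 6
  4: from resolve_slot, line 10
  5: from resolve_slot, line 15
  6: from probe_limits, line 27
  7: from screen_input, line 19
  8: from main, line 35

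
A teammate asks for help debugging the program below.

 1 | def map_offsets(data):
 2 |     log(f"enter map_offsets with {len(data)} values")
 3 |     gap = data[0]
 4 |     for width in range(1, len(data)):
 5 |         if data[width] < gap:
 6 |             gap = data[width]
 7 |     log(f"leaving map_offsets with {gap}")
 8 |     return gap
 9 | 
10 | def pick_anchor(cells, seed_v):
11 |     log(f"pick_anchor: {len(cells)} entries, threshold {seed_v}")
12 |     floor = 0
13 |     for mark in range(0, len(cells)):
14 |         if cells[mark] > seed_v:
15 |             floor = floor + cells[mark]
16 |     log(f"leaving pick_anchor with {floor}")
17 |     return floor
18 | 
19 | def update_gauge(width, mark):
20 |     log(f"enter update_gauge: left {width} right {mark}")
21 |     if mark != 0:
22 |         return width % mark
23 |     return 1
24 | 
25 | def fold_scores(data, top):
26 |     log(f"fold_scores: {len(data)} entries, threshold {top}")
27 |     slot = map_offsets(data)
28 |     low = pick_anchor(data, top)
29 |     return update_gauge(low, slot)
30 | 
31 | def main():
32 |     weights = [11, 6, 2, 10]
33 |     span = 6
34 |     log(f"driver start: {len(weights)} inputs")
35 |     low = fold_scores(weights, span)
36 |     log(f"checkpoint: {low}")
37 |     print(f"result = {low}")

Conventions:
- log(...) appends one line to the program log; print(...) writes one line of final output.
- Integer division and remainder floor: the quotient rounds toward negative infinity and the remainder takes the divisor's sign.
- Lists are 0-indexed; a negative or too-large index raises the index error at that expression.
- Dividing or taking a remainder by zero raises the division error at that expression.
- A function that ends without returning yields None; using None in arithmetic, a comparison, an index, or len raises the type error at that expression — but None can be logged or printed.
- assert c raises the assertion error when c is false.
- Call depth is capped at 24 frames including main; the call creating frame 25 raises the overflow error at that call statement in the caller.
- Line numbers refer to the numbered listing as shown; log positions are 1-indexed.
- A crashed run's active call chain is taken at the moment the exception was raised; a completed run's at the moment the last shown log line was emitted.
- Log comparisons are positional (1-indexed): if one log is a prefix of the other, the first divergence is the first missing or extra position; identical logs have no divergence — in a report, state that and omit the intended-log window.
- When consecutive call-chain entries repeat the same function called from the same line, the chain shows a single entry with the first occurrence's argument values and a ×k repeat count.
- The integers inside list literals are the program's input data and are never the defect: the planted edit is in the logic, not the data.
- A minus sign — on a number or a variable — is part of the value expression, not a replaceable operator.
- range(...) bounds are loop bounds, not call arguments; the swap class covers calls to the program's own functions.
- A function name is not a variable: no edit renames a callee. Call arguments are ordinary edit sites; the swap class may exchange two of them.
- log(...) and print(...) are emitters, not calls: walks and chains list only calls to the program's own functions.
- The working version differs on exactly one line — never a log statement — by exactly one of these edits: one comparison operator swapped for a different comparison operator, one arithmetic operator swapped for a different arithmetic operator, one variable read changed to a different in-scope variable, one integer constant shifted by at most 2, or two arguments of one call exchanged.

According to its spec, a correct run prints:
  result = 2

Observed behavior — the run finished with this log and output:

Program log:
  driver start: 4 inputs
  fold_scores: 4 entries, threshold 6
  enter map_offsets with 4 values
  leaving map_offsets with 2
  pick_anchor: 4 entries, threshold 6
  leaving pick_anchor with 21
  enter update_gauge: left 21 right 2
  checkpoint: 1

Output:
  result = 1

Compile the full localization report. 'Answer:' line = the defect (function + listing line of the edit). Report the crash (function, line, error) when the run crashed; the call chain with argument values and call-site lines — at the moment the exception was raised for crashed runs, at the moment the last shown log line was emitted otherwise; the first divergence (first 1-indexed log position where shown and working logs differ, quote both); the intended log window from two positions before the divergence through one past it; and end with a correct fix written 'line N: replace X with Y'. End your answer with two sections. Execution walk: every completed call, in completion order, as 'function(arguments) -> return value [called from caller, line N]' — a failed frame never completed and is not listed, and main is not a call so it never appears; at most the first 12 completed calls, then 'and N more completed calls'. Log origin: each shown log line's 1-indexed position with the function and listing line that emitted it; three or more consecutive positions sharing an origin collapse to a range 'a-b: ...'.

Answer: the defect is in fold_scores at line 29.
The tell: At log position 7 the runs split — shown 'enter update_gauge: left 21 right 2', but the working version logs 'enter update_gauge: left 2 right 21'.
Call chain: main.
First divergence: position 7 — shown 'enter update_gauge: left 21 right 2', intended 'enter update_gauge: left 2 right 21'.
Intended log window:
  5: pick_anchor: 4 entries, threshold 6
  6: leaving pick_anchor with 21
  7: enter update_gauge: left 2 right 21
  8: checkpoint: 2
Execution walk:
  map_offsets([11, 6, 2, 10]) -> 2  [called from fold_scores, line 27]
  pick_anchor([11, 6, 2, 10], 6) -> 21  [called from fold_scores, line 28]
  update_gauge(21, 2) -> 1  [called from fold_scores, line 29]
  fold_scores([11, 6, 2, 10], 6) -> 1  [called from main, line 35]
Log origin:
  1 — main, line 34
  2 — fold_scores, line 26
  3 — map_offsets, line 2
  4 — map_offsets, line 7
  5 — pick_anchor, line 11
  6 — pick_anchor, line 16
  7 — update_gauge, line 20
  8 — main, line 36
A correct fix: line 29: replace `update_gauge(low, slot)` with `update_gauge(slot, low)`.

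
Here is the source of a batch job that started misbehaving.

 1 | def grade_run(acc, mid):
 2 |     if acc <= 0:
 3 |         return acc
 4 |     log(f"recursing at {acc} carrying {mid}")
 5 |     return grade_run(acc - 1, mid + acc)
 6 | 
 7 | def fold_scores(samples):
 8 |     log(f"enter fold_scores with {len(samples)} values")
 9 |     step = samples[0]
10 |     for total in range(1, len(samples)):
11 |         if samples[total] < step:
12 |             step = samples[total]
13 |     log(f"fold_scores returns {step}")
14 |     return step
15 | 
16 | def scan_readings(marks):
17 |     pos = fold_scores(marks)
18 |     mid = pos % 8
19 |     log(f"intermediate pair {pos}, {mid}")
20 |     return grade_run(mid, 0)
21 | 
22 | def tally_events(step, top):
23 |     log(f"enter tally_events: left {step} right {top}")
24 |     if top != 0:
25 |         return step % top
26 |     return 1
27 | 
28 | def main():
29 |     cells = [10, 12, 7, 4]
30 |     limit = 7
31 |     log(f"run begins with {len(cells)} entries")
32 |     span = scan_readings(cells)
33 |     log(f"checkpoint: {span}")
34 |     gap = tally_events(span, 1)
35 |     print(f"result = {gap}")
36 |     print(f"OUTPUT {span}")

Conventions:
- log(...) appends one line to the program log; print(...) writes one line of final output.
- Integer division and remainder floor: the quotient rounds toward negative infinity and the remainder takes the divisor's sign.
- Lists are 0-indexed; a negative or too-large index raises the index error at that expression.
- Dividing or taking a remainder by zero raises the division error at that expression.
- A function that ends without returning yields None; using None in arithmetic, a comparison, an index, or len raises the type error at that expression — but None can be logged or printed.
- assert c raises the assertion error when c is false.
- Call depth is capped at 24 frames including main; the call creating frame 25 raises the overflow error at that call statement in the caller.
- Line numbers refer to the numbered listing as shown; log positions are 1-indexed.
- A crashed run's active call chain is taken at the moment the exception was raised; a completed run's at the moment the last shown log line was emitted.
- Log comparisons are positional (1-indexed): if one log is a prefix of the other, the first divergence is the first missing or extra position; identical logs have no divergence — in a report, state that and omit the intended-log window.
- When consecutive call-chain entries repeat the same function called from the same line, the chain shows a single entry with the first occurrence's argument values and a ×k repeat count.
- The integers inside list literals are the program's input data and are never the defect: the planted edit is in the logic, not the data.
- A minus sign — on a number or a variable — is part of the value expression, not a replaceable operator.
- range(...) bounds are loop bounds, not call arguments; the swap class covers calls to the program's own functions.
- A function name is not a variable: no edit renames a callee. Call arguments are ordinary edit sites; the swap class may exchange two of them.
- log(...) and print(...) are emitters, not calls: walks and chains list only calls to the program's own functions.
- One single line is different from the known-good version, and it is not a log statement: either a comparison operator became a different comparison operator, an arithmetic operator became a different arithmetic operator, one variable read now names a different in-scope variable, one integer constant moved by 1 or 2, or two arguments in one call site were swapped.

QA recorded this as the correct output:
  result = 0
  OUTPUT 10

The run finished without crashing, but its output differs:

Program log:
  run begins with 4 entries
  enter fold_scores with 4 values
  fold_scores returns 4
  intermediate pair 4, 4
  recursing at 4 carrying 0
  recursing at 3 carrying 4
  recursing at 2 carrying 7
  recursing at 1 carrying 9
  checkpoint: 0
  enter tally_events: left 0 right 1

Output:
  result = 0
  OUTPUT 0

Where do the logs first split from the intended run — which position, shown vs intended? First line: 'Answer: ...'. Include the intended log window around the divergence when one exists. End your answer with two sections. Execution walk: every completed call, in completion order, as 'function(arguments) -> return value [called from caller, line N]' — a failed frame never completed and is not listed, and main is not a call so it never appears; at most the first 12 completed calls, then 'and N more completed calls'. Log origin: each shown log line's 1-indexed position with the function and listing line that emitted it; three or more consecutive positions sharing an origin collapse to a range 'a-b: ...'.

Answer: position 9 — the shown line 'checkpoint: 0' should read 'checkpoint: 10'.
Intended log window:
  7: recursing at 2 carrying 7
  8: recursing at 1 carrying 9
  9: checkpoint: 10
  10: enter tally_events: left 10 right 1
Execution walk:
  fold_scores([10, 12, 7, 4]) -> 4  [called from scan_readings, line 17]
  grade_run(0, 10) -> 0  [called from grade_run, line 5]
  grade_run(1, 9) -> 0  [called from grade_run, line 5]
  grade_run(2, 7) -> 0  [called from grade_run, line 5]
  grade_run(3, 4) -> 0  [called from grade_run, line 5]
  grade_run(4, 0) -> 0  [called from scan_readings, line 20]
  scan_readings([10, 12, 7, 4]) -> 0  [called from main, line 32]
  tally_events(0, 1) -> 0  [called from main, line 34]
Origin of each log line:
  1: emitted by main (line 31)
  2: emitted by fold_scores (line 8)
  3: emitted by fold_scores (line 13)
  4: emitted by scan_readings (line 19)
  5-8: emitted by grade_run (line 4)
  9: emitted by main (line 33)
  10: emitted by tally_events (line 23)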